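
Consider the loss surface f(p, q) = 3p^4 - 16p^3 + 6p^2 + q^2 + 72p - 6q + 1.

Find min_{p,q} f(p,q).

-55

f(p,q) separates as A(p) + B(q) + 1, so its minimum is min A + min B + 1.
A'(p) = 12(p - 3)(p - 2)(p + 1) vanishes at p ∈ {-1, 2, 3}; B'(q) = 2q - 6 vanishes at q ∈ {3}.
Local minima of A (where A''>0): A(-1)=-47, A(3)=81. Local minima of B: B(3)=-9.
So the global minimum of f is A(-1) + B(3) + 1 = -47 − 9 + 1 = -55, attained at (-1, 3).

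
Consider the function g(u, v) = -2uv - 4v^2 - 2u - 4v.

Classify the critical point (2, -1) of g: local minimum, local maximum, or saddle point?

The Hessian of g is constant: H = [[0, -2], [-2, -8]].
det(H) = 0·(-8) − (-2)² = -4.
Since det(H) < 0, H is indefinite and the critical point is a saddle point.

saddle point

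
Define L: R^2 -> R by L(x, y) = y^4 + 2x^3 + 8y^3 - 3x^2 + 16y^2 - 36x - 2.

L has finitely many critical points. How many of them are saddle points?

L separates as a function of x plus a function of y, so ∇L=0 decouples.
∂L/∂x = 6(x - 3)(x + 2) = 0 at x ∈ {-2, 3}; ∂L/∂y = 4y(y + 2)(y + 4) = 0 at y ∈ {-4, -2, 0}.
The Hessian is diagonal: diag(L_xx, L_yy). Second derivatives: L_xx(-2)=-30, L_xx(3)=30; L_yy(-4)=32, L_yy(-2)=-16, L_yy(0)=32.
Saddle points occur where the two diagonal entries have opposite signs: (-2, -4), (-2, 0), (3, -2). Count: 3.

3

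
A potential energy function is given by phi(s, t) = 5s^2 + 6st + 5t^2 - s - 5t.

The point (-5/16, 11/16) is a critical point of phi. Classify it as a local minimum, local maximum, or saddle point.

The Hessian of phi is constant: H = [[10, 6], [6, 10]].
det(H) = 10·10 − 6² = 64.
det(H) > 0 and tr(H) = 20 > 0, so H is positive definite and the point is a local minimum.

local minimum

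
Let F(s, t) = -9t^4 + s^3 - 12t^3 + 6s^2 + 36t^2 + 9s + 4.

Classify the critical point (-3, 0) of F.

The mixed partial ∂²F/∂s∂t is 0, so the Hessian at any point is diag(F_ss, F_tt) = diag(6(s + 2), 36(-3t^2 - 2t + 2)).
At (-3, 0): H = diag(-6, 72).
The eigenvalues have opposite signs, so H is indefinite: a saddle point.

saddle point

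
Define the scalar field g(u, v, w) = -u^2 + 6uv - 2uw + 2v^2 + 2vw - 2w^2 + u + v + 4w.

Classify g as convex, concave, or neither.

neither

g is quadratic, so its Hessian is the constant matrix H = [[-2, 6, -2], [6, 4, 2], [-2, 2, -4]].
Leading principal minors: -2, -44, 120.
Neither pattern holds ⇒ H is indefinite ⇒ neither convex nor concave.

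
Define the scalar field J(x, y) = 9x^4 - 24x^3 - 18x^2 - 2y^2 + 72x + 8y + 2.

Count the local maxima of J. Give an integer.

J separates as a function of x plus a function of y, so ∇J=0 decouples.
∂J/∂x = 36(x - 2)(x - 1)(x + 1) = 0 at x ∈ {-1, 1, 2}; ∂J/∂y = -4(y - 2) = 0 at y ∈ {2}.
The Hessian is diagonal: diag(J_xx, J_yy). Second derivatives: J_xx(-1)=216, J_xx(1)=-72, J_xx(2)=108; J_yy(2)=-4.
Local maxima occur where both diagonal entries negative: (1, 2). Count: 1.

1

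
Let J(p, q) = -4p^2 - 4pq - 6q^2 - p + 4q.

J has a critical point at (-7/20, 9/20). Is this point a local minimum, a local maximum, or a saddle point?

The Hessian of J is constant: H = [[-8, -4], [-4, -12]].
det(H) = (-8)·(-12) − (-4)² = 80.
det(H) > 0 and tr(H) = -20 < 0, so H is negative definite and the point is a local maximum.

local maximum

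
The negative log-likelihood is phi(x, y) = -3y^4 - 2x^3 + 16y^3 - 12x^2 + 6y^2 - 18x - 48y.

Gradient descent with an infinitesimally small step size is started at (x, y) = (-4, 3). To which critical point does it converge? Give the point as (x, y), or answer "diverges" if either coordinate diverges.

(-3, 1)

phi is separable, so gradient descent decouples: x follows -∂phi/∂x, y follows -∂phi/∂y.
∂phi/∂x = -6(x + 1)(x + 3); at x=-4 this is -18, so x increases.
∂phi/∂y = -12(y - 4)(y - 1)(y + 1); at y=3 this is 96, so y decreases.
x converges to its nearest critical value -3 (a local min of the x-part); y converges to 1. The iterate converges to (-3, 1).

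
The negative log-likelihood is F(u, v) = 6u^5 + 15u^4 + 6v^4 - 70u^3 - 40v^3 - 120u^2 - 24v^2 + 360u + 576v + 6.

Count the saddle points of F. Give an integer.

6

F separates as a function of u plus a function of v, so ∇F=0 decouples.
∂F/∂u = 30(u - 2)(u - 1)(u + 2)(u + 3) = 0 at u ∈ {-3, -2, 1, 2}; ∂F/∂v = 24(v - 4)(v - 3)(v + 2) = 0 at v ∈ {-2, 3, 4}.
The Hessian is diagonal: diag(F_uu, F_vv). Second derivatives: F_uu(-3)=-600, F_uu(-2)=360, F_uu(1)=-360, F_uu(2)=600; F_vv(-2)=720, F_vv(3)=-120, F_vv(4)=144.
Saddle points occur where the two diagonal entries have opposite signs: (-3, -2), (-3, 4), (-2, 3), (1, -2), (1, 4), (2, 3). Count: 6.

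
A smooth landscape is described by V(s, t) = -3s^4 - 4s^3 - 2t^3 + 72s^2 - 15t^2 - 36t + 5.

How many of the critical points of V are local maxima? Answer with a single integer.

2

V separates as a function of s plus a function of t, so ∇V=0 decouples.
∂V/∂s = -12s(s - 3)(s + 4) = 0 at s ∈ {-4, 0, 3}; ∂V/∂t = -6(t + 2)(t + 3) = 0 at t ∈ {-3, -2}.
The Hessian is diagonal: diag(V_ss, V_tt). Second derivatives: V_ss(-4)=-336, V_ss(0)=144, V_ss(3)=-252; V_tt(-3)=6, V_tt(-2)=-6.
Local maxima occur where both diagonal entries negative: (-4, -2), (3, -2). Count: 2.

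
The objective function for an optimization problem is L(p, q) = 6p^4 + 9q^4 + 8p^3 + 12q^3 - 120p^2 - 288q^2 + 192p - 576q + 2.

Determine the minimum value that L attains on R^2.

L(p,q) separates as A(p) + B(q) + 2, so its minimum is min A + min B + 2.
A'(p) = 24(p - 2)(p - 1)(p + 4) vanishes at p ∈ {-4, 1, 2}; B'(q) = 36(q - 4)(q + 1)(q + 4) vanishes at q ∈ {-4, -1, 4}.
Local minima of A (where A''>0): A(-4)=-1664, A(2)=64. Local minima of B: B(-4)=-768, B(4)=-3840.
So the global minimum of L is A(-4) + B(4) + 2 = -1664 − 3840 + 2 = -5502, attained at (-4, 4).

-5502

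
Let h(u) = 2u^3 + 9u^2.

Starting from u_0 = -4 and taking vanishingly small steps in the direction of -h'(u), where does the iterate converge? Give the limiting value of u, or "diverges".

h'(u) = 6u(u + 3), so h'(-4) = 24.
Gradient descent moves in the -h' direction, i.e. u is decreasing.
There is no critical point below u=-4, and h' keeps the same sign, so the iterate runs off to −∞.

diverges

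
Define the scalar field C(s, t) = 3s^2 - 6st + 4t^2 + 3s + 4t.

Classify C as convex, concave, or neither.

C is quadratic, so its Hessian is the constant matrix H = [[6, -6], [-6, 8]].
det(H) = 12, tr(H) = 14.
det(H) > 0 and tr(H) > 0, so H is positive definite everywhere: convex.

convex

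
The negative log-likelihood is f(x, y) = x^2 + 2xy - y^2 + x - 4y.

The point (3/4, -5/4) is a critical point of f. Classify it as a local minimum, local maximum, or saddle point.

The Hessian of f is constant: H = [[2, 2], [2, -2]].
det(H) = 2·(-2) − 2² = -8.
Since det(H) < 0, H is indefinite and the critical point is a saddle point.

saddle point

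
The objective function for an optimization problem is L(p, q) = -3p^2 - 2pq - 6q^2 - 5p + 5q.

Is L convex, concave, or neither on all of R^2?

L is quadratic, so its Hessian is the constant matrix H = [[-6, -2], [-2, -12]].
det(H) = 68, tr(H) = -18.
det(H) > 0 and tr(H) < 0, so H is negative definite everywhere: concave.

concave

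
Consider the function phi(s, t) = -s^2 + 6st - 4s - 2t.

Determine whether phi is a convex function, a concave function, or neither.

neither

phi is quadratic, so its Hessian is the constant matrix H = [[-2, 6], [6, 0]].
det(H) = -36, tr(H) = -2.
det(H) < 0, so H is indefinite: neither convex nor concave.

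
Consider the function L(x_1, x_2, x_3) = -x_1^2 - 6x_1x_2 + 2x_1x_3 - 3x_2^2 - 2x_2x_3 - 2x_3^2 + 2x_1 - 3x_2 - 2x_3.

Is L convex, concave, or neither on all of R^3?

neither

L is quadratic, so its Hessian is the constant matrix H = [[-2, -6, 2], [-6, -6, -2], [2, -2, -4]].
Leading principal minors: -2, -24, 176.
Neither pattern holds ⇒ H is indefinite ⇒ neither convex nor concave.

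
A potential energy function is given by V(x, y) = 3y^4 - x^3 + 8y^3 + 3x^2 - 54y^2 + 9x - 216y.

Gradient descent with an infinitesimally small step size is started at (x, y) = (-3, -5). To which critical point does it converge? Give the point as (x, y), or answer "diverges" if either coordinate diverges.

V is separable, so gradient descent decouples: x follows -∂V/∂x, y follows -∂V/∂y.
∂V/∂x = -3(x - 3)(x + 1); at x=-3 this is -36, so x increases.
∂V/∂y = 12(y - 3)(y + 2)(y + 3); at y=-5 this is -576, so y increases.
x converges to its nearest critical value -1 (a local min of the x-part); y converges to -3. The iterate converges to (-1, -3).

(-1, -3)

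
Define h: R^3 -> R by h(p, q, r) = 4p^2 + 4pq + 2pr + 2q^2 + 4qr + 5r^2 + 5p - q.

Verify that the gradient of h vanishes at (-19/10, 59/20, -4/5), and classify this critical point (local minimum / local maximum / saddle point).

∇h = (8p + 4q + 2r + 5, 4p + 4q + 4r - 1, 2p + 4q + 10r); substituting (-19/10, 59/20, -4/5) gives ∇h = (0, 0, 0), so (-19/10, 59/20, -4/5) is indeed a critical point.
The Hessian is constant: H = [[8, 4, 2], [4, 4, 4], [2, 4, 10]].
Leading principal minors: Δ₁ = 8, Δ₂ = 16, Δ₃ = 80.
All leading minors are positive, so H is positive definite: a local minimum.

local minimum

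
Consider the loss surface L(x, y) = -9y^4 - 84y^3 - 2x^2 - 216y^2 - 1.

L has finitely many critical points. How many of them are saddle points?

1

L separates as a function of x plus a function of y, so ∇L=0 decouples.
∂L/∂x = -4x = 0 at x ∈ {0}; ∂L/∂y = -36y(y + 3)(y + 4) = 0 at y ∈ {-4, -3, 0}.
The Hessian is diagonal: diag(L_xx, L_yy). Second derivatives: L_xx(0)=-4; L_yy(-4)=-144, L_yy(-3)=108, L_yy(0)=-432.
Saddle points occur where the two diagonal entries have opposite signs: (0, -3). Count: 1.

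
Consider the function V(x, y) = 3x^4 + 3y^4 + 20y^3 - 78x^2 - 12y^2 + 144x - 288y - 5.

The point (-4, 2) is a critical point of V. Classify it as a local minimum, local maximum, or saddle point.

local minimum

The mixed partial ∂²V/∂x∂y is 0, so the Hessian at any point is diag(V_xx, V_yy) = diag(12(3x^2 - 13), 12(3y^2 + 10y - 2)).
At (-4, 2): H = diag(420, 360).
Both eigenvalues are positive, so H is positive definite: a local minimum.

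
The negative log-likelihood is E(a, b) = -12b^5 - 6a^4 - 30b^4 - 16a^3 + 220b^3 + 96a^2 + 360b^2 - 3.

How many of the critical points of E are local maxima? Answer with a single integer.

4

E separates as a function of a plus a function of b, so ∇E=0 decouples.
∂E/∂a = -24a(a - 2)(a + 4) = 0 at a ∈ {-4, 0, 2}; ∂E/∂b = -60b(b - 3)(b + 1)(b + 4) = 0 at b ∈ {-4, -1, 0, 3}.
The Hessian is diagonal: diag(E_aa, E_bb). Second derivatives: E_aa(-4)=-576, E_aa(0)=192, E_aa(2)=-288; E_bb(-4)=5040, E_bb(-1)=-720, E_bb(0)=720, E_bb(3)=-5040.
Local maxima occur where both diagonal entries negative: (-4, -1), (-4, 3), (2, -1), (2, 3). Count: 4.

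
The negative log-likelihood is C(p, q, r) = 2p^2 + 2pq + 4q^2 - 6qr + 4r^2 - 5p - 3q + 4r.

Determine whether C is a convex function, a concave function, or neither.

convex

C is quadratic, so its Hessian is the constant matrix H = [[4, 2, 0], [2, 8, -6], [0, -6, 8]].
Leading principal minors: 4, 28, 80.
All positive ⇒ H ≻ 0 ⇒ convex.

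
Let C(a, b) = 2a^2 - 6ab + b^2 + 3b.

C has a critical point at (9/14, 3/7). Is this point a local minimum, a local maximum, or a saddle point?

saddle point

The Hessian of C is constant: H = [[4, -6], [-6, 2]].
det(H) = 4·2 − (-6)² = -28.
Since det(H) < 0, H is indefinite and the critical point is a saddle point.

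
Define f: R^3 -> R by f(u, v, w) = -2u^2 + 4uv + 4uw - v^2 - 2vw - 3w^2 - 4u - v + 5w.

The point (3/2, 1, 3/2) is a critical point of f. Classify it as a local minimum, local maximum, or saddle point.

saddle point

The Hessian is constant: H = [[-4, 4, 4], [4, -2, -2], [4, -2, -6]].
Leading principal minors: Δ₁ = -4, Δ₂ = -8, Δ₃ = 32.
The minors fit neither the all-positive nor the alternating-sign pattern, so H is indefinite: a saddle point.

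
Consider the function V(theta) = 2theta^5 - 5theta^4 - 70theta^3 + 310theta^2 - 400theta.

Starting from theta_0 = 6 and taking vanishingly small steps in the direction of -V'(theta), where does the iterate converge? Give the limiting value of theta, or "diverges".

V'(theta) = 10(theta - 4)(theta - 2)(theta - 1)(theta + 5), so V'(6) = 4400.
Gradient descent moves in the -V' direction, i.e. theta is decreasing.
The nearest critical point in that direction is theta = 4, where V'' = 540 > 0 (a local minimum). The iterate converges there.

4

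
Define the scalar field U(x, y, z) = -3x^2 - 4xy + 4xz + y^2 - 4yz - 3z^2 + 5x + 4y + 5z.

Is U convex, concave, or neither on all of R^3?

U is quadratic, so its Hessian is the constant matrix H = [[-6, -4, 4], [-4, 2, -4], [4, -4, -6]].
Leading principal minors: -6, -28, 360.
Neither pattern holds ⇒ H is indefinite ⇒ neither convex nor concave.

neither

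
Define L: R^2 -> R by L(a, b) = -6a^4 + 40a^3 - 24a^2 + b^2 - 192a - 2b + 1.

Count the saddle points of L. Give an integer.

L separates as a function of a plus a function of b, so ∇L=0 decouples.
∂L/∂a = -24(a - 4)(a - 2)(a + 1) = 0 at a ∈ {-1, 2, 4}; ∂L/∂b = 2(b - 1) = 0 at b ∈ {1}.
The Hessian is diagonal: diag(L_aa, L_bb). Second derivatives: L_aa(-1)=-360, L_aa(2)=144, L_aa(4)=-240; L_bb(1)=2.
Saddle points occur where the two diagonal entries have opposite signs: (-1, 1), (4, 1). Count: 2.

2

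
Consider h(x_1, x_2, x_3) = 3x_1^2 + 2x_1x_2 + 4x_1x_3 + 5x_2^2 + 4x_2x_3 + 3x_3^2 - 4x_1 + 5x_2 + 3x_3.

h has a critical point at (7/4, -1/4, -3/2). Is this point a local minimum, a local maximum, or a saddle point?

The Hessian is constant: H = [[6, 2, 4], [2, 10, 4], [4, 4, 6]].
Leading principal minors: Δ₁ = 6, Δ₂ = 56, Δ₃ = 144.
All leading minors are positive, so H is positive definite: a local minimum.

local minimum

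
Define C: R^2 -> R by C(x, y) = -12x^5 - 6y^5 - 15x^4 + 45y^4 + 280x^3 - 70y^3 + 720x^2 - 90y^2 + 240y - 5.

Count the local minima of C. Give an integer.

C separates as a function of x plus a function of y, so ∇C=0 decouples.
∂C/∂x = -60x(x - 4)(x + 2)(x + 3) = 0 at x ∈ {-3, -2, 0, 4}; ∂C/∂y = -30(y - 4)(y - 2)(y - 1)(y + 1) = 0 at y ∈ {-1, 1, 2, 4}.
The Hessian is diagonal: diag(C_xx, C_yy). Second derivatives: C_xx(-3)=1260, C_xx(-2)=-720, C_xx(0)=1440, C_xx(4)=-10080; C_yy(-1)=900, C_yy(1)=-180, C_yy(2)=180, C_yy(4)=-900.
Local minima occur where both diagonal entries positive: (-3, -1), (-3, 2), (0, -1), (0, 2). Count: 4.

4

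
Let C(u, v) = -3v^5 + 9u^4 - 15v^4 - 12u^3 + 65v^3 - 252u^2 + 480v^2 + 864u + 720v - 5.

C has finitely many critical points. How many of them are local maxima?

C separates as a function of u plus a function of v, so ∇C=0 decouples.
∂C/∂u = 36(u - 3)(u - 2)(u + 4) = 0 at u ∈ {-4, 2, 3}; ∂C/∂v = -15(v - 4)(v + 1)(v + 3)(v + 4) = 0 at v ∈ {-4, -3, -1, 4}.
The Hessian is diagonal: diag(C_uu, C_vv). Second derivatives: C_uu(-4)=1512, C_uu(2)=-216, C_uu(3)=252; C_vv(-4)=360, C_vv(-3)=-210, C_vv(-1)=450, C_vv(4)=-4200.
Local maxima occur where both diagonal entries negative: (2, -3), (2, 4). Count: 2.

2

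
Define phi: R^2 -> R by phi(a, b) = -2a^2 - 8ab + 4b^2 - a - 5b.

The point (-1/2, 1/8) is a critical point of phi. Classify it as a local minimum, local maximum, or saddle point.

The Hessian of phi is constant: H = [[-4, -8], [-8, 8]].
det(H) = (-4)·8 − (-8)² = -96.
Since det(H) < 0, H is indefinite and the critical point is a saddle point.

saddle point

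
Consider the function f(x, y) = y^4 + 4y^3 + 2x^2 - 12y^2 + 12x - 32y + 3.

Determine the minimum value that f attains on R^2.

f(x,y) separates as P(x) + Q(y) + 3, so its minimum is min P + min Q + 3.
P'(x) = 4x + 12 vanishes at x ∈ {-3}; Q'(y) = 4(y - 2)(y + 1)(y + 4) vanishes at y ∈ {-4, -1, 2}.
Local minima of P (where P''>0): P(-3)=-18. Local minima of Q: Q(-4)=-64, Q(2)=-64.
So the global minimum of f is P(-3) + Q(-4) + 3 = -18 − 64 + 3 = -79, attained at (-3, -4).

-79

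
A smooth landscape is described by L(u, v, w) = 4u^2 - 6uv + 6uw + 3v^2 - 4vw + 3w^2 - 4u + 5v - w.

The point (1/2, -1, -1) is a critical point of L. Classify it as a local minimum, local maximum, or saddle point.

The Hessian is constant: H = [[8, -6, 6], [-6, 6, -4], [6, -4, 6]].
Leading principal minors: Δ₁ = 8, Δ₂ = 12, Δ₃ = 16.
All leading minors are positive, so H is positive definite: a local minimum.

local minimum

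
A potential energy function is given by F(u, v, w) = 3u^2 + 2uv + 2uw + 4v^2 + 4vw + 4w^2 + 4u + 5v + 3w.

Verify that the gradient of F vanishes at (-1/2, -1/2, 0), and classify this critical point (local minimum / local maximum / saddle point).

∇F = (6u + 2v + 2w + 4, 2u + 8v + 4w + 5, 2u + 4v + 8w + 3); substituting (-1/2, -1/2, 0) gives ∇F = (0, 0, 0), so (-1/2, -1/2, 0) is indeed a critical point.
The Hessian is constant: H = [[6, 2, 2], [2, 8, 4], [2, 4, 8]].
Leading principal minors: Δ₁ = 6, Δ₂ = 44, Δ₃ = 256.
All leading minors are positive, so H is positive definite: a local minimum.

local minimum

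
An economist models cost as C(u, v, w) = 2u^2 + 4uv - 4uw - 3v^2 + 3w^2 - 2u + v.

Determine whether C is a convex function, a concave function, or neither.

neither

C is quadratic, so its Hessian is the constant matrix H = [[4, 4, -4], [4, -6, 0], [-4, 0, 6]].
Leading principal minors: 4, -40, -144.
Neither pattern holds ⇒ H is indefinite ⇒ neither convex nor concave.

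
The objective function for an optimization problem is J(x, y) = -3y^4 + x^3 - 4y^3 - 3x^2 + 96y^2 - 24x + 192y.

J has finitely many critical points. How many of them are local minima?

J separates as a function of x plus a function of y, so ∇J=0 decouples.
∂J/∂x = 3(x - 4)(x + 2) = 0 at x ∈ {-2, 4}; ∂J/∂y = -12(y - 4)(y + 1)(y + 4) = 0 at y ∈ {-4, -1, 4}.
The Hessian is diagonal: diag(J_xx, J_yy). Second derivatives: J_xx(-2)=-18, J_xx(4)=18; J_yy(-4)=-288, J_yy(-1)=180, J_yy(4)=-480.
Local minima occur where both diagonal entries positive: (4, -1). Count: 1.

1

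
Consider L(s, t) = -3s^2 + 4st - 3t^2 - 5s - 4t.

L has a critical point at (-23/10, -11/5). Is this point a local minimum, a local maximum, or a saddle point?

local maximum

The Hessian of L is constant: H = [[-6, 4], [4, -6]].
det(H) = (-6)·(-6) − 4² = 20.
det(H) > 0 and tr(H) = -12 < 0, so H is negative definite and the point is a local maximum.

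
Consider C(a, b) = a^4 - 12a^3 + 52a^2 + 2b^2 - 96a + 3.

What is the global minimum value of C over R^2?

-61

C(a,b) separates as P(a) + Q(b) + 3, so its minimum is min P + min Q + 3.
P'(a) = 4(a - 4)(a - 3)(a - 2) vanishes at a ∈ {2, 3, 4}; Q'(b) = 4b vanishes at b ∈ {0}.
Local minima of P (where P''>0): P(2)=-64, P(4)=-64. Local minima of Q: Q(0)=0.
So the global minimum of C is P(2) + Q(0) + 3 = -64 + 0 + 3 = -61, attained at (2, 0).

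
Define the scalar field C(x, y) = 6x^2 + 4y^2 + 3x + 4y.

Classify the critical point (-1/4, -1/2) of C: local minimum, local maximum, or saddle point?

The Hessian of C is constant: H = [[12, 0], [0, 8]].
det(H) = 12·8 − 0² = 96.
det(H) > 0 and tr(H) = 20 > 0, so H is positive definite and the point is a local minimum.

local minimum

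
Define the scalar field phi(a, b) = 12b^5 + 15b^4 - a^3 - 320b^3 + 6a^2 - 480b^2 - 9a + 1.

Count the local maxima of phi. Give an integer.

phi separates as a function of a plus a function of b, so ∇phi=0 decouples.
∂phi/∂a = -3(a - 3)(a - 1) = 0 at a ∈ {1, 3}; ∂phi/∂b = 60b(b - 4)(b + 1)(b + 4) = 0 at b ∈ {-4, -1, 0, 4}.
The Hessian is diagonal: diag(phi_aa, phi_bb). Second derivatives: phi_aa(1)=6, phi_aa(3)=-6; phi_bb(-4)=-5760, phi_bb(-1)=900, phi_bb(0)=-960, phi_bb(4)=9600.
Local maxima occur where both diagonal entries negative: (3, -4), (3, 0). Count: 2.

2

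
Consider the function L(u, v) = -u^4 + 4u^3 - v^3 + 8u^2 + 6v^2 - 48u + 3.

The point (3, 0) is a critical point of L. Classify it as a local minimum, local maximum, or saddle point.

The mixed partial ∂²L/∂u∂v is 0, so the Hessian at any point is diag(L_uu, L_vv) = diag(4(-3u^2 + 6u + 4), 6(-v + 2)).
At (3, 0): H = diag(-20, 12).
The eigenvalues have opposite signs, so H is indefinite: a saddle point.

saddle point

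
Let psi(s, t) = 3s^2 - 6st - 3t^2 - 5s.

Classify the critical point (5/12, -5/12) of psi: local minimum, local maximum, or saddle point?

saddle point

The Hessian of psi is constant: H = [[6, -6], [-6, -6]].
det(H) = 6·(-6) − (-6)² = -72.
Since det(H) < 0, H is indefinite and the critical point is a saddle point.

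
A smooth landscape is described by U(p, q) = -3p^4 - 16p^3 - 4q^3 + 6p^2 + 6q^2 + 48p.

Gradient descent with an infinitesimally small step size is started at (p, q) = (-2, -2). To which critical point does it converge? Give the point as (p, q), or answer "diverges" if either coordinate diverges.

(-1, 0)

U is separable, so gradient descent decouples: p follows -∂U/∂p, q follows -∂U/∂q.
∂U/∂p = -12(p - 1)(p + 1)(p + 4); at p=-2 this is -72, so p increases.
∂U/∂q = -12q(q - 1); at q=-2 this is -72, so q increases.
p converges to its nearest critical value -1 (a local min of the p-part); q converges to 0. The iterate converges to (-1, 0).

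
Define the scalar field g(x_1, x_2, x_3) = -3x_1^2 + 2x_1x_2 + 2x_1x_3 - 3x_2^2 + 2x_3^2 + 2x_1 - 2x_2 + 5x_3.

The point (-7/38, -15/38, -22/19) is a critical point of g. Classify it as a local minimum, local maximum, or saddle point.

saddle point

The Hessian is constant: H = [[-6, 2, 2], [2, -6, 0], [2, 0, 4]].
Leading principal minors: Δ₁ = -6, Δ₂ = 32, Δ₃ = 152.
The minors fit neither the all-positive nor the alternating-sign pattern, so H is indefinite: a saddle point.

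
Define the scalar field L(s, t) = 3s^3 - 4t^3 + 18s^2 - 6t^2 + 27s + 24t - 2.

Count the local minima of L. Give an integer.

1

L separates as a function of s plus a function of t, so ∇L=0 decouples.
∂L/∂s = 9(s + 1)(s + 3) = 0 at s ∈ {-3, -1}; ∂L/∂t = -12(t - 1)(t + 2) = 0 at t ∈ {-2, 1}.
The Hessian is diagonal: diag(L_ss, L_tt). Second derivatives: L_ss(-3)=-18, L_ss(-1)=18; L_tt(-2)=36, L_tt(1)=-36.
Local minima occur where both diagonal entries positive: (-1, -2). Count: 1.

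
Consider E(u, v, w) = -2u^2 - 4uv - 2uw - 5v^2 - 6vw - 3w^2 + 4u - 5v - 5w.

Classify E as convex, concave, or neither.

concave

E is quadratic, so its Hessian is the constant matrix H = [[-4, -4, -2], [-4, -10, -6], [-2, -6, -6]].
Leading principal minors: -4, 24, -56.
Signs alternate −, +, − ⇒ H ≺ 0 ⇒ concave.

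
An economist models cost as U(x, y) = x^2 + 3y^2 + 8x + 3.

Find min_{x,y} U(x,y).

-13

U(x,y) separates as P(x) + Q(y) + 3, so its minimum is min P + min Q + 3.
P'(x) = 2x + 8 vanishes at x ∈ {-4}; Q'(y) = 6y vanishes at y ∈ {0}.
Local minima of P (where P''>0): P(-4)=-16. Local minima of Q: Q(0)=0.
So the global minimum of U is P(-4) + Q(0) + 3 = -16 + 0 + 3 = -13, attained at (-4, 0).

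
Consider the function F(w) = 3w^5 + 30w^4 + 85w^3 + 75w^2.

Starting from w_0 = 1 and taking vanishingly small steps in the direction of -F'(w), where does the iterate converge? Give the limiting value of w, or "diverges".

F'(w) = 15w(w + 1)(w + 2)(w + 5), so F'(1) = 540.
Gradient descent moves in the -F' direction, i.e. w is decreasing.
The nearest critical point in that direction is w = 0, where F'' = 150 > 0 (a local minimum). The iterate converges there.

0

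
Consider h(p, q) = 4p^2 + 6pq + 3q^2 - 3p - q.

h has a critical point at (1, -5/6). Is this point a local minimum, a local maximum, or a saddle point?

The Hessian of h is constant: H = [[8, 6], [6, 6]].
det(H) = 8·6 − 6² = 12.
det(H) > 0 and tr(H) = 14 > 0, so H is positive definite and the point is a local minimum.

local minimum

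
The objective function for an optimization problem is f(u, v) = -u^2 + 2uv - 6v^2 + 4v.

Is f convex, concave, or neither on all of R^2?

f is quadratic, so its Hessian is the constant matrix H = [[-2, 2], [2, -12]].
det(H) = 20, tr(H) = -14.
det(H) > 0 and tr(H) < 0, so H is negative definite everywhere: concave.

concave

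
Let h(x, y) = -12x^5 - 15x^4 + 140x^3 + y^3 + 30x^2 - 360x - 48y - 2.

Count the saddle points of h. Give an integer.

h separates as a function of x plus a function of y, so ∇h=0 decouples.
∂h/∂x = -60(x - 2)(x - 1)(x + 1)(x + 3) = 0 at x ∈ {-3, -1, 1, 2}; ∂h/∂y = 3(y - 4)(y + 4) = 0 at y ∈ {-4, 4}.
The Hessian is diagonal: diag(h_xx, h_yy). Second derivatives: h_xx(-3)=2400, h_xx(-1)=-720, h_xx(1)=480, h_xx(2)=-900; h_yy(-4)=-24, h_yy(4)=24.
Saddle points occur where the two diagonal entries have opposite signs: (-3, -4), (-1, 4), (1, -4), (2, 4). Count: 4.

4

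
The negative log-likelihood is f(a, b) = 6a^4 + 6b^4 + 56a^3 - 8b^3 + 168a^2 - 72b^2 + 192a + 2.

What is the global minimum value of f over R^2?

f(a,b) separates as P(a) + Q(b) + 2, so its minimum is min P + min Q + 2.
P'(a) = 24(a + 1)(a + 2)(a + 4) vanishes at a ∈ {-4, -2, -1}; Q'(b) = 24b(b - 3)(b + 2) vanishes at b ∈ {-2, 0, 3}.
Local minima of P (where P''>0): P(-4)=-128, P(-1)=-74. Local minima of Q: Q(-2)=-128, Q(3)=-378.
So the global minimum of f is P(-4) + Q(3) + 2 = -128 − 378 + 2 = -504, attained at (-4, 3).

-504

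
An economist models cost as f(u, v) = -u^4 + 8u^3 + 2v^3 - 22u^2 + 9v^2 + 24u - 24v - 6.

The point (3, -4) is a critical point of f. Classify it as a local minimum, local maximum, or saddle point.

local maximum

The mixed partial ∂²f/∂u∂v is 0, so the Hessian at any point is diag(f_uu, f_vv) = diag(4(-3u^2 + 12u - 11), 6(2v + 3)).
At (3, -4): H = diag(-8, -30).
Both eigenvalues are negative, so H is negative definite: a local maximum.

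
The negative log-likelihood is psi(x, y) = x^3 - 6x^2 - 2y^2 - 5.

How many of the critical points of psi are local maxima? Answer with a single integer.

psi separates as a function of x plus a function of y, so ∇psi=0 decouples.
∂psi/∂x = 3x(x - 4) = 0 at x ∈ {0, 4}; ∂psi/∂y = -4y = 0 at y ∈ {0}.
The Hessian is diagonal: diag(psi_xx, psi_yy). Second derivatives: psi_xx(0)=-12, psi_xx(4)=12; psi_yy(0)=-4.
Local maxima occur where both diagonal entries negative: (0, 0). Count: 1.

1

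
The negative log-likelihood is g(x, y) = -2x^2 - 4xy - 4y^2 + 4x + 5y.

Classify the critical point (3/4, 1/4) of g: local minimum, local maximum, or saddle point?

local maximum

The Hessian of g is constant: H = [[-4, -4], [-4, -8]].
det(H) = (-4)·(-8) − (-4)² = 16.
det(H) > 0 and tr(H) = -12 < 0, so H is negative definite and the point is a local maximum.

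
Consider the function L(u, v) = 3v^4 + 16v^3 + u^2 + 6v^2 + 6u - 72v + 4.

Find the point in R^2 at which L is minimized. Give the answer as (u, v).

L(u,v) separates as P(u) + Q(v) + 4, so its minimum is min P + min Q + 4.
P'(u) = 2u + 6 vanishes at u ∈ {-3}; Q'(v) = 12(v - 1)(v + 2)(v + 3) vanishes at v ∈ {-3, -2, 1}.
Local minima of P (where P''>0): P(-3)=-9. Local minima of Q: Q(-3)=81, Q(1)=-47.
So the global minimum of L is P(-3) + Q(1) + 4 = -9 − 47 + 4 = -52, attained at (-3, 1).

(-3, 1)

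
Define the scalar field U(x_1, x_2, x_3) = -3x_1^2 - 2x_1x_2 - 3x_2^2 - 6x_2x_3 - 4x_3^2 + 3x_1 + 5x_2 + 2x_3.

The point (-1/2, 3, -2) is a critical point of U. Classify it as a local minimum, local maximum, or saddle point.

local maximum

The Hessian is constant: H = [[-6, -2, 0], [-2, -6, -6], [0, -6, -8]].
Leading principal minors: Δ₁ = -6, Δ₂ = 32, Δ₃ = -40.
The minors alternate sign starting negative (−, +, −), so H is negative definite: a local maximum.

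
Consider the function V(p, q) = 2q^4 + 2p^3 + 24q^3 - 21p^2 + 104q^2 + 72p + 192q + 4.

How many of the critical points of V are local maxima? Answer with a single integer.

V separates as a function of p plus a function of q, so ∇V=0 decouples.
∂V/∂p = 6(p - 4)(p - 3) = 0 at p ∈ {3, 4}; ∂V/∂q = 8(q + 2)(q + 3)(q + 4) = 0 at q ∈ {-4, -3, -2}.
The Hessian is diagonal: diag(V_pp, V_qq). Second derivatives: V_pp(3)=-6, V_pp(4)=6; V_qq(-4)=16, V_qq(-3)=-8, V_qq(-2)=16.
Local maxima occur where both diagonal entries negative: (3, -3). Count: 1.

1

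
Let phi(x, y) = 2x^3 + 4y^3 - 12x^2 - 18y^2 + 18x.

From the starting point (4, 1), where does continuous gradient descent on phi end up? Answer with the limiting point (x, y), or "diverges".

(3, 3)

phi is separable, so gradient descent decouples: x follows -∂phi/∂x, y follows -∂phi/∂y.
∂phi/∂x = 6(x - 3)(x - 1); at x=4 this is 18, so x decreases.
∂phi/∂y = 12y(y - 3); at y=1 this is -24, so y increases.
x converges to its nearest critical value 3 (a local min of the x-part); y converges to 3. The iterate converges to (3, 3).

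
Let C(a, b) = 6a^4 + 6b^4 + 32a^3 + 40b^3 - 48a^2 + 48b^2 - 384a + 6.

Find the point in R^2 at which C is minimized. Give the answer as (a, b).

C(a,b) separates as P(a) + Q(b) + 6, so its minimum is min P + min Q + 6.
P'(a) = 24(a - 2)(a + 2)(a + 4) vanishes at a ∈ {-4, -2, 2}; Q'(b) = 24b(b + 1)(b + 4) vanishes at b ∈ {-4, -1, 0}.
Local minima of P (where P''>0): P(-4)=256, P(2)=-608. Local minima of Q: Q(-4)=-256, Q(0)=0.
So the global minimum of C is P(2) + Q(-4) + 6 = -608 − 256 + 6 = -858, attained at (2, -4).

(2, -4)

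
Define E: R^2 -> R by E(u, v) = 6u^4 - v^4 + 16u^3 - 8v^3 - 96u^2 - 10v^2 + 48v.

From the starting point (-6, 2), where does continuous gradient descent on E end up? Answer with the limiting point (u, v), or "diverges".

E is separable, so gradient descent decouples: u follows -∂E/∂u, v follows -∂E/∂v.
∂E/∂u = 24u(u - 2)(u + 4); at u=-6 this is -2304, so u increases.
∂E/∂v = -4(v - 1)(v + 3)(v + 4); at v=2 this is -120, so v increases.
The v-coordinate has no critical point in that direction and runs off to infinity.

diverges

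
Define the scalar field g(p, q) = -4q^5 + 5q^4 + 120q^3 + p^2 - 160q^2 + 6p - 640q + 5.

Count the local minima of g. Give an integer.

2

g separates as a function of p plus a function of q, so ∇g=0 decouples.
∂g/∂p = 2(p + 3) = 0 at p ∈ {-3}; ∂g/∂q = -20(q - 4)(q - 2)(q + 1)(q + 4) = 0 at q ∈ {-4, -1, 2, 4}.
The Hessian is diagonal: diag(g_pp, g_qq). Second derivatives: g_pp(-3)=2; g_qq(-4)=2880, g_qq(-1)=-900, g_qq(2)=720, g_qq(4)=-1600.
Local minima occur where both diagonal entries positive: (-3, -4), (-3, 2). Count: 2.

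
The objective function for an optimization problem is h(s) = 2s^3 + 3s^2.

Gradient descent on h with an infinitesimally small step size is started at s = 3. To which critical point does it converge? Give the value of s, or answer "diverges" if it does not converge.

h'(s) = 6s(s + 1), so h'(3) = 72.
Gradient descent moves in the -h' direction, i.e. s is decreasing.
The nearest critical point in that direction is s = 0, where h'' = 6 > 0 (a local minimum). The iterate converges there.

0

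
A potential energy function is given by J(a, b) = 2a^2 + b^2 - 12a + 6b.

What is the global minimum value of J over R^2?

J(a,b) separates as P(a) + Q(b), so its minimum is min P + min Q.
P'(a) = 4a - 12 vanishes at a ∈ {3}; Q'(b) = 2b + 6 vanishes at b ∈ {-3}.
Local minima of P (where P''>0): P(3)=-18. Local minima of Q: Q(-3)=-9.
So the global minimum of J is P(3) + Q(-3) = -18 − 9 = -27, attained at (3, -3).

-27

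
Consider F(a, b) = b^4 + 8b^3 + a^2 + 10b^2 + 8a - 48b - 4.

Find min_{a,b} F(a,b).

-49

F(a,b) separates as P(a) + Q(b) − 4, so its minimum is min P + min Q − 4.
P'(a) = 2a + 8 vanishes at a ∈ {-4}; Q'(b) = 4(b - 1)(b + 3)(b + 4) vanishes at b ∈ {-4, -3, 1}.
Local minima of P (where P''>0): P(-4)=-16. Local minima of Q: Q(-4)=96, Q(1)=-29.
So the global minimum of F is P(-4) + Q(1) − 4 = -16 − 29 − 4 = -49, attained at (-4, 1).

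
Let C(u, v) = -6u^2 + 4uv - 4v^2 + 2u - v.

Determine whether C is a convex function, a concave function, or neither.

C is quadratic, so its Hessian is the constant matrix H = [[-12, 4], [4, -8]].
det(H) = 80, tr(H) = -20.
det(H) > 0 and tr(H) < 0, so H is negative definite everywhere: concave.

concave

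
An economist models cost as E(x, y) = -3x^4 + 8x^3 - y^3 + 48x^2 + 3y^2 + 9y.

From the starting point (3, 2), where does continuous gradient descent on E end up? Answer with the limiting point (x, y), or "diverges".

E is separable, so gradient descent decouples: x follows -∂E/∂x, y follows -∂E/∂y.
∂E/∂x = -12x(x - 4)(x + 2); at x=3 this is 180, so x decreases.
∂E/∂y = -3(y - 3)(y + 1); at y=2 this is 9, so y decreases.
x converges to its nearest critical value 0 (a local min of the x-part); y converges to -1. The iterate converges to (0, -1).

(0, -1)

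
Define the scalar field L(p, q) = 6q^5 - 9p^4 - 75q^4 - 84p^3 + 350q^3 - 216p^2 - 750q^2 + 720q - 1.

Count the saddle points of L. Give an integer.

6

L separates as a function of p plus a function of q, so ∇L=0 decouples.
∂L/∂p = -36p(p + 3)(p + 4) = 0 at p ∈ {-4, -3, 0}; ∂L/∂q = 30(q - 4)(q - 3)(q - 2)(q - 1) = 0 at q ∈ {1, 2, 3, 4}.
The Hessian is diagonal: diag(L_pp, L_qq). Second derivatives: L_pp(-4)=-144, L_pp(-3)=108, L_pp(0)=-432; L_qq(1)=-180, L_qq(2)=60, L_qq(3)=-60, L_qq(4)=180.
Saddle points occur where the two diagonal entries have opposite signs: (-4, 2), (-4, 4), (-3, 1), (-3, 3), (0, 2), (0, 4). Count: 6.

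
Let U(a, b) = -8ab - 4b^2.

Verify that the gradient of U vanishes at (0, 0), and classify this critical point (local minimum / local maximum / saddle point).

saddle point

∇U = (-8b, -8a - 8b); substituting (0, 0) gives ∇U = (0, 0), so (0, 0) is indeed a critical point.
The Hessian of U is constant: H = [[0, -8], [-8, -8]].
det(H) = 0·(-8) − (-8)² = -64.
Since det(H) < 0, H is indefinite and the critical point is a saddle point.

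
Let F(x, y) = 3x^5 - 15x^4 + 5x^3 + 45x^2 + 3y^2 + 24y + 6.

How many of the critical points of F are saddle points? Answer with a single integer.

2

F separates as a function of x plus a function of y, so ∇F=0 decouples.
∂F/∂x = 15x(x - 3)(x - 2)(x + 1) = 0 at x ∈ {-1, 0, 2, 3}; ∂F/∂y = 6(y + 4) = 0 at y ∈ {-4}.
The Hessian is diagonal: diag(F_xx, F_yy). Second derivatives: F_xx(-1)=-180, F_xx(0)=90, F_xx(2)=-90, F_xx(3)=180; F_yy(-4)=6.
Saddle points occur where the two diagonal entries have opposite signs: (-1, -4), (2, -4). Count: 2.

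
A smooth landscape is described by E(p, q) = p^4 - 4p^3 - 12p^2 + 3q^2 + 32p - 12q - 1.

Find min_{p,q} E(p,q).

E(p,q) separates as A(p) + B(q) − 1, so its minimum is min A + min B − 1.
A'(p) = 4(p - 4)(p - 1)(p + 2) vanishes at p ∈ {-2, 1, 4}; B'(q) = 6q - 12 vanishes at q ∈ {2}.
Local minima of A (where A''>0): A(-2)=-64, A(4)=-64. Local minima of B: B(2)=-12.
So the global minimum of E is A(-2) + B(2) − 1 = -64 − 12 − 1 = -77, attained at (-2, 2).

-77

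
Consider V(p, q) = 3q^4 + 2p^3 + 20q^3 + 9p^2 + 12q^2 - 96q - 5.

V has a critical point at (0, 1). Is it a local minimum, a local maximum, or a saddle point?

local minimum

The mixed partial ∂²V/∂p∂q is 0, so the Hessian at any point is diag(V_pp, V_qq) = diag(6(2p + 3), 12(3q^2 + 10q + 2)).
At (0, 1): H = diag(18, 180).
Both eigenvalues are positive, so H is positive definite: a local minimum.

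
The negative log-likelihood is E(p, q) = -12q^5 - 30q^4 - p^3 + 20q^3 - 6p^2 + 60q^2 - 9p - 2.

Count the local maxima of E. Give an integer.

E separates as a function of p plus a function of q, so ∇E=0 decouples.
∂E/∂p = -3(p + 1)(p + 3) = 0 at p ∈ {-3, -1}; ∂E/∂q = -60q(q - 1)(q + 1)(q + 2) = 0 at q ∈ {-2, -1, 0, 1}.
The Hessian is diagonal: diag(E_pp, E_qq). Second derivatives: E_pp(-3)=6, E_pp(-1)=-6; E_qq(-2)=360, E_qq(-1)=-120, E_qq(0)=120, E_qq(1)=-360.
Local maxima occur where both diagonal entries negative: (-1, -1), (-1, 1). Count: 2.

2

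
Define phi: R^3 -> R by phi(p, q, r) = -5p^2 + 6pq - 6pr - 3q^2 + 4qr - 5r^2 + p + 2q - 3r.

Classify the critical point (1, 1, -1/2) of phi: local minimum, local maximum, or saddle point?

The Hessian is constant: H = [[-10, 6, -6], [6, -6, 4], [-6, 4, -10]].
Leading principal minors: Δ₁ = -10, Δ₂ = 24, Δ₃ = -152.
The minors alternate sign starting negative (−, +, −), so H is negative definite: a local maximum.

local maximum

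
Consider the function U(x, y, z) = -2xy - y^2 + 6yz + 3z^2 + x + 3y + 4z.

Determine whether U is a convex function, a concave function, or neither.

U is quadratic, so its Hessian is the constant matrix H = [[0, -2, 0], [-2, -2, 6], [0, 6, 6]].
Leading principal minors: 0, -4, -24.
Neither pattern holds ⇒ H is indefinite ⇒ neither convex nor concave.

neither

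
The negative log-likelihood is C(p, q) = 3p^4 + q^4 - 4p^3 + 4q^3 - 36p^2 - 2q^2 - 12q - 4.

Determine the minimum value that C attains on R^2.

C(p,q) separates as A(p) + B(q) − 4, so its minimum is min A + min B − 4.
A'(p) = 12p(p - 3)(p + 2) vanishes at p ∈ {-2, 0, 3}; B'(q) = 4(q - 1)(q + 1)(q + 3) vanishes at q ∈ {-3, -1, 1}.
Local minima of A (where A''>0): A(-2)=-64, A(3)=-189. Local minima of B: B(-3)=-9, B(1)=-9.
So the global minimum of C is A(3) + B(-3) − 4 = -189 − 9 − 4 = -202, attained at (3, -3).

-202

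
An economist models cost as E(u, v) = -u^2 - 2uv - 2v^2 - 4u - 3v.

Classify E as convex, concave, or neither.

E is quadratic, so its Hessian is the constant matrix H = [[-2, -2], [-2, -4]].
det(H) = 4, tr(H) = -6.
det(H) > 0 and tr(H) < 0, so H is negative definite everywhere: concave.

concave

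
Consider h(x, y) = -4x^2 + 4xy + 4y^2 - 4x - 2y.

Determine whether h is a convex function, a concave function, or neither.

h is quadratic, so its Hessian is the constant matrix H = [[-8, 4], [4, 8]].
det(H) = -80, tr(H) = 0.
det(H) < 0, so H is indefinite: neither convex nor concave.

neither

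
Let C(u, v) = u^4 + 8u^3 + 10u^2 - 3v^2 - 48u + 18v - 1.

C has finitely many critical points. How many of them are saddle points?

C separates as a function of u plus a function of v, so ∇C=0 decouples.
∂C/∂u = 4(u - 1)(u + 3)(u + 4) = 0 at u ∈ {-4, -3, 1}; ∂C/∂v = -6(v - 3) = 0 at v ∈ {3}.
The Hessian is diagonal: diag(C_uu, C_vv). Second derivatives: C_uu(-4)=20, C_uu(-3)=-16, C_uu(1)=80; C_vv(3)=-6.
Saddle points occur where the two diagonal entries have opposite signs: (-4, 3), (1, 3). Count: 2.

2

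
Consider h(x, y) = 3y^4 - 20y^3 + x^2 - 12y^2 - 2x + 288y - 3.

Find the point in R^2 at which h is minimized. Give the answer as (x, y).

(1, -2)

h(x,y) separates as P(x) + Q(y) − 3, so its minimum is min P + min Q − 3.
P'(x) = 2x - 2 vanishes at x ∈ {1}; Q'(y) = 12(y - 4)(y - 3)(y + 2) vanishes at y ∈ {-2, 3, 4}.
Local minima of P (where P''>0): P(1)=-1. Local minima of Q: Q(-2)=-416, Q(4)=448.
So the global minimum of h is P(1) + Q(-2) − 3 = -1 − 416 − 3 = -420, attained at (1, -2).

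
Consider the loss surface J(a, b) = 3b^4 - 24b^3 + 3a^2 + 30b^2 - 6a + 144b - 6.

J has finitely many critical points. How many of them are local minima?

J separates as a function of a plus a function of b, so ∇J=0 decouples.
∂J/∂a = 6(a - 1) = 0 at a ∈ {1}; ∂J/∂b = 12(b - 4)(b - 3)(b + 1) = 0 at b ∈ {-1, 3, 4}.
The Hessian is diagonal: diag(J_aa, J_bb). Second derivatives: J_aa(1)=6; J_bb(-1)=240, J_bb(3)=-48, J_bb(4)=60.
Local minima occur where both diagonal entries positive: (1, -1), (1, 4). Count: 2.

2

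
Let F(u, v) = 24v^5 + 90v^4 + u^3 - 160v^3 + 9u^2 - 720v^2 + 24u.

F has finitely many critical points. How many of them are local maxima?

2

F separates as a function of u plus a function of v, so ∇F=0 decouples.
∂F/∂u = 3(u + 2)(u + 4) = 0 at u ∈ {-4, -2}; ∂F/∂v = 120v(v - 2)(v + 2)(v + 3) = 0 at v ∈ {-3, -2, 0, 2}.
The Hessian is diagonal: diag(F_uu, F_vv). Second derivatives: F_uu(-4)=-6, F_uu(-2)=6; F_vv(-3)=-1800, F_vv(-2)=960, F_vv(0)=-1440, F_vv(2)=4800.
Local maxima occur where both diagonal entries negative: (-4, -3), (-4, 0). Count: 2.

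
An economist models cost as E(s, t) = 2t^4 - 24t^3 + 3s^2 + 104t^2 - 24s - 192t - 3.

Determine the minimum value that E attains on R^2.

-179

E(s,t) separates as P(s) + Q(t) − 3, so its minimum is min P + min Q − 3.
P'(s) = 6s - 24 vanishes at s ∈ {4}; Q'(t) = 8(t - 4)(t - 3)(t - 2) vanishes at t ∈ {2, 3, 4}.
Local minima of P (where P''>0): P(4)=-48. Local minima of Q: Q(2)=-128, Q(4)=-128.
So the global minimum of E is P(4) + Q(2) − 3 = -48 − 128 − 3 = -179, attained at (4, 2).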